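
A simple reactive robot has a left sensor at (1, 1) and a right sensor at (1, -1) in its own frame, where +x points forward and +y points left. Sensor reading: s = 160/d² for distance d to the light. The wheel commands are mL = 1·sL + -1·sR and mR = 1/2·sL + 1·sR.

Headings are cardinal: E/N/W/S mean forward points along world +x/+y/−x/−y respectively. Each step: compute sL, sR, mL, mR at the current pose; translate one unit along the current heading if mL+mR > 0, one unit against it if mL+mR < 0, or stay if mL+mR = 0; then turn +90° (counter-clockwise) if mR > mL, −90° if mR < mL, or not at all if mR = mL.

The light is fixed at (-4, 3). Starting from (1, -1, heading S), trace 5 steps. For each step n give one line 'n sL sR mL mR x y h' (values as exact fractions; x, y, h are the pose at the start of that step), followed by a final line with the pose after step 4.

0 160/61 160/41 -3200/2501 13040/2501 1 -1 S
1 40/13 20/9 100/117 440/117 1 -2 E
2 160/41 32/13 768/533 2352/533 2 -2 N
3 16/5 80/17 -128/85 536/85 2 -1 W
4 160/61 160/41 -3200/2501 13040/2501 1 -1 S
final 1 -2 E

n=0: pose=(1,-1,S); sL=160/61, sR=160/41; mL=-3200/2501, mR=13040/2501; mL+mR=240/61 → advance +1; mR−mL=16240/2501 → turn +1·90°
n=1: pose=(1,-2,E); sL=40/13, sR=20/9; mL=100/117, mR=440/117; mL+mR=60/13 → advance +1; mR−mL=340/117 → turn +1·90°
n=2: pose=(2,-2,N); sL=160/41, sR=32/13; mL=768/533, mR=2352/533; mL+mR=240/41 → advance +1; mR−mL=1584/533 → turn +1·90°
n=3: pose=(2,-1,W); sL=16/5, sR=80/17; mL=-128/85, mR=536/85; mL+mR=24/5 → advance +1; mR−mL=664/85 → turn +1·90°
n=4: pose=(1,-1,S); sL=160/61, sR=160/41; mL=-3200/2501, mR=13040/2501; mL+mR=240/61 → advance +1; mR−mL=16240/2501 → turn +1·90°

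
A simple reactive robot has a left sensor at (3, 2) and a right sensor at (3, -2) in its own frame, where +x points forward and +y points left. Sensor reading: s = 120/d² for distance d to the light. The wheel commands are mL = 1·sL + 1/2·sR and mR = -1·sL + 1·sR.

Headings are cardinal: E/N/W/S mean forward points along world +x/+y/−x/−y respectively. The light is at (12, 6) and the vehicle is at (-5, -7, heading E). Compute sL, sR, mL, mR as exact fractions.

120/317 120/421 69540/133457 -12480/133457

left sensor world pos  = (-2, -5); dL² = 317
right sensor world pos = (-2, -9); dR² = 421
sL = 120/317 = 120/317
sR = 120/421 = 120/421
mL = 1·sL + 1/2·sR = 69540/133457
mR = -1·sL + 1·sR = -12480/133457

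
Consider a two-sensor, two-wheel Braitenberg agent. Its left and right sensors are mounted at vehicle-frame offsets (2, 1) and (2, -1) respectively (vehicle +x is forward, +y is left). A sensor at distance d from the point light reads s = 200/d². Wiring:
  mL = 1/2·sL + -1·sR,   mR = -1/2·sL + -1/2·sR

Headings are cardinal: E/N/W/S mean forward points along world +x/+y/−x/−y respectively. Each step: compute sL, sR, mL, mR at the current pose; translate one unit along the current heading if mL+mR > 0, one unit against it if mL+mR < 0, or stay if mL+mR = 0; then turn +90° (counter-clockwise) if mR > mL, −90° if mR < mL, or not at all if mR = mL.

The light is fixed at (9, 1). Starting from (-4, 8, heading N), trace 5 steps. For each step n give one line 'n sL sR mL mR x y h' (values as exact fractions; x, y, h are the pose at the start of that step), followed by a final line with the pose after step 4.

0 200/277 8/9 -1316/2493 -2008/2493 -4 8 N
1 20/17 100/73 -970/1241 -1580/1241 -4 7 E
2 40/37 200/241 -2580/8917 -8520/8917 -5 7 S
3 50/73 5/8 -165/584 -765/1168 -5 8 W
4 200/277 8/9 -1316/2493 -2008/2493 -4 8 N
final -4 7 E

n=0: pose=(-4,8,N); sL=200/277, sR=8/9; mL=-1316/2493, mR=-2008/2493; mL+mR=-4/3 → advance -1; mR−mL=-692/2493 → turn -1·90°
n=1: pose=(-4,7,E); sL=20/17, sR=100/73; mL=-970/1241, mR=-1580/1241; mL+mR=-150/73 → advance -1; mR−mL=-610/1241 → turn -1·90°
n=2: pose=(-5,7,S); sL=40/37, sR=200/241; mL=-2580/8917, mR=-8520/8917; mL+mR=-300/241 → advance -1; mR−mL=-5940/8917 → turn -1·90°
n=3: pose=(-5,8,W); sL=50/73, sR=5/8; mL=-165/584, mR=-765/1168; mL+mR=-15/16 → advance -1; mR−mL=-435/1168 → turn -1·90°
n=4: pose=(-4,8,N); sL=200/277, sR=8/9; mL=-1316/2493, mR=-2008/2493; mL+mR=-4/3 → advance -1; mR−mL=-692/2493 → turn -1·90°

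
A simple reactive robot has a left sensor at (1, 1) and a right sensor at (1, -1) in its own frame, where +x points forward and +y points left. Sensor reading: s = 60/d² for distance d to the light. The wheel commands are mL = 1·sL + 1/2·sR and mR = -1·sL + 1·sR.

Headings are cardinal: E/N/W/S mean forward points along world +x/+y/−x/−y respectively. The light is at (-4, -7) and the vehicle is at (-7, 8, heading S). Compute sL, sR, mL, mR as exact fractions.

3/10 15/53 117/265 -9/530

left sensor world pos  = (-6, 7); dL² = 200
right sensor world pos = (-8, 7); dR² = 212
sL = 60/200 = 3/10
sR = 60/212 = 15/53
mL = 1·sL + 1/2·sR = 117/265
mR = -1·sL + 1·sR = -9/530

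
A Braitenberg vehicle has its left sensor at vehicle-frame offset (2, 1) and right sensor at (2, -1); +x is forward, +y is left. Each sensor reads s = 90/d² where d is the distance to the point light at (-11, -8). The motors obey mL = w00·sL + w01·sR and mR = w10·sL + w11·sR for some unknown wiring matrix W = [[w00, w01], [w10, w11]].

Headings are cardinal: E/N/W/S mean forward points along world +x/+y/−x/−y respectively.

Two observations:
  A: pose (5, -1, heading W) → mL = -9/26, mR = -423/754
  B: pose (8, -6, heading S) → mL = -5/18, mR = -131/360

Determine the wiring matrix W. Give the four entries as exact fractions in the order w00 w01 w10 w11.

0 -1 -1 -1/2

obs A: pose=(5,-1,W) → sL=45/116, sR=9/26, mL=-9/26, mR=-423/754
obs B: pose=(8,-6,S) → sL=9/40, sR=5/18, mL=-5/18, mR=-131/360
sensor matrix S = [[45/116, 9/26], [9/40, 5/18]]; det S = 901/30160
solve [mL_A; mL_B] = S·[w00; w01] and [mR_A; mR_B] = S·[w10; w11]:
  w00 = 0, w01 = -1, w10 = -1, w11 = -1/2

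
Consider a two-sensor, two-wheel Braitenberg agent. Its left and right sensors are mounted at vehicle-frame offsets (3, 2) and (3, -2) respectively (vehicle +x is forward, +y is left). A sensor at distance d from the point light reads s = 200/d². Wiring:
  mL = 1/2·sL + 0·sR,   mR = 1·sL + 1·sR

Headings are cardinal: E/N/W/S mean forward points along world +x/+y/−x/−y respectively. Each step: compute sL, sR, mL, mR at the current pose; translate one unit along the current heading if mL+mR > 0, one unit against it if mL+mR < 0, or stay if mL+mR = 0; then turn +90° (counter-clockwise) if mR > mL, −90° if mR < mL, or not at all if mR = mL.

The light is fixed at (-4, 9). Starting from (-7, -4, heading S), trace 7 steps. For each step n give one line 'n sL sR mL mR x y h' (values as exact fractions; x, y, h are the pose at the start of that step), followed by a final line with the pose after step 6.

n=0: pose=(-7,-4,S); sL=200/257, sR=200/281; mL=100/257, mR=107600/72217; mL+mR=135700/72217 → advance +1; mR−mL=79500/72217 → turn +1·90°
n=1: pose=(-7,-5,E); sL=25/18, sR=25/32; mL=25/36, mR=625/288; mL+mR=275/96 → advance +1; mR−mL=425/288 → turn +1·90°
n=2: pose=(-6,-5,N); sL=200/137, sR=200/121; mL=100/137, mR=51600/16577; mL+mR=63700/16577 → advance +1; mR−mL=39500/16577 → turn +1·90°
n=3: pose=(-6,-4,W); sL=4/5, sR=100/73; mL=2/5, mR=792/365; mL+mR=938/365 → advance +1; mR−mL=646/365 → turn +1·90°
n=4: pose=(-7,-4,S); sL=200/257, sR=200/281; mL=100/257, mR=107600/72217; mL+mR=135700/72217 → advance +1; mR−mL=79500/72217 → turn +1·90°
n=5: pose=(-7,-5,E); sL=25/18, sR=25/32; mL=25/36, mR=625/288; mL+mR=275/96 → advance +1; mR−mL=425/288 → turn +1·90°
n=6: pose=(-6,-5,N); sL=200/137, sR=200/121; mL=100/137, mR=51600/16577; mL+mR=63700/16577 → advance +1; mR−mL=39500/16577 → turn +1·90°

0 200/257 200/281 100/257 107600/72217 -7 -4 S
1 25/18 25/32 25/36 625/288 -7 -5 E
2 200/137 200/121 100/137 51600/16577 -6 -5 N
3 4/5 100/73 2/5 792/365 -6 -4 W
4 200/257 200/281 100/257 107600/72217 -7 -4 S
5 25/18 25/32 25/36 625/288 -7 -5 E
6 200/137 200/121 100/137 51600/16577 -6 -5 N
final -6 -4 W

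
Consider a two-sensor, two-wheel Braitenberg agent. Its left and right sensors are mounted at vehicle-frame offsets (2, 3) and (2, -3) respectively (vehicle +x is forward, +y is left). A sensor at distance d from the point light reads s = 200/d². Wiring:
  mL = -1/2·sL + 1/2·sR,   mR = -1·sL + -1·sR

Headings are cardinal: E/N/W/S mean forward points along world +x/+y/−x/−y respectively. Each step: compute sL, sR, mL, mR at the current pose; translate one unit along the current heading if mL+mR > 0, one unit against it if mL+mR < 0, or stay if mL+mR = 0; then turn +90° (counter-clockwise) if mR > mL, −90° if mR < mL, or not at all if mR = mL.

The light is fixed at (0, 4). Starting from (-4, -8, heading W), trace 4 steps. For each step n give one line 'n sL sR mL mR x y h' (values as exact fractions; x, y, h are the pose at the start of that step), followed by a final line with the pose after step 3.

n=0: pose=(-4,-8,W); sL=200/261, sR=200/117; mL=1600/3393, mR=-2800/1131; mL+mR=-6800/3393 → advance -1; mR−mL=-10000/3393 → turn -1·90°
n=1: pose=(-3,-8,N); sL=25/17, sR=2; mL=9/34, mR=-59/17; mL+mR=-109/34 → advance -1; mR−mL=-127/34 → turn -1·90°
n=2: pose=(-3,-9,E); sL=200/101, sR=200/257; mL=-15600/25957, mR=-71600/25957; mL+mR=-87200/25957 → advance -1; mR−mL=-56000/25957 → turn -1·90°
n=3: pose=(-4,-9,S); sL=100/113, sR=100/137; mL=-1200/15481, mR=-25000/15481; mL+mR=-26200/15481 → advance -1; mR−mL=-23800/15481 → turn -1·90°

0 200/261 200/117 1600/3393 -2800/1131 -4 -8 W
1 25/17 2 9/34 -59/17 -3 -8 N
2 200/101 200/257 -15600/25957 -71600/25957 -3 -9 E
3 100/113 100/137 -1200/15481 -25000/15481 -4 -9 S
final -4 -8 W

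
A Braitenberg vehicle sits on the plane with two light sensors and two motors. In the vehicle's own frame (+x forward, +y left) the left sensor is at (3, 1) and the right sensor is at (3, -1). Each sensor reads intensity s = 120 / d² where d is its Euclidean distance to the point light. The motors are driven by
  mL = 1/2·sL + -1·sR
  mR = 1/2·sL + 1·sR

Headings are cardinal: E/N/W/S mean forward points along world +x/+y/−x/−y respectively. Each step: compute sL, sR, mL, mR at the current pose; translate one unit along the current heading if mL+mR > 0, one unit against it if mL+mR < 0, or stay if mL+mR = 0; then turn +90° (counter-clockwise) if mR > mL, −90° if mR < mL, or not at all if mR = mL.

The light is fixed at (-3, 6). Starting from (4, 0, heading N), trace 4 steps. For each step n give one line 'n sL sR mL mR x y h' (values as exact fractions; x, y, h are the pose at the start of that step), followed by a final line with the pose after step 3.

0 8/3 120/73 -68/219 652/219 4 0 N
1 30/13 15/4 -135/52 255/52 4 1 W
2 120/113 120/89 -8220/10057 18900/10057 3 1 S
3 60/53 12/13 -246/689 1026/689 3 0 E
final 4 0 N

n=0: pose=(4,0,N); sL=8/3, sR=120/73; mL=-68/219, mR=652/219; mL+mR=8/3 → advance +1; mR−mL=240/73 → turn +1·90°
n=1: pose=(4,1,W); sL=30/13, sR=15/4; mL=-135/52, mR=255/52; mL+mR=30/13 → advance +1; mR−mL=15/2 → turn +1·90°
n=2: pose=(3,1,S); sL=120/113, sR=120/89; mL=-8220/10057, mR=18900/10057; mL+mR=120/113 → advance +1; mR−mL=240/89 → turn +1·90°
n=3: pose=(3,0,E); sL=60/53, sR=12/13; mL=-246/689, mR=1026/689; mL+mR=60/53 → advance +1; mR−mL=24/13 → turn +1·90°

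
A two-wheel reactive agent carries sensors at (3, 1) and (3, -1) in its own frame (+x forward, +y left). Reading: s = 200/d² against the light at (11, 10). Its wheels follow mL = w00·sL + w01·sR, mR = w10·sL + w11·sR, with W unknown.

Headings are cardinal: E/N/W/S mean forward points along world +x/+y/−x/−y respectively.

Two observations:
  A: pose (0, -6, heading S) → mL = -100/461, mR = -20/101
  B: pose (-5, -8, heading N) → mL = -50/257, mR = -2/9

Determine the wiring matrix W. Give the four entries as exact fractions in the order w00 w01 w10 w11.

obs A: pose=(0,-6,S) → sL=200/461, sR=40/101, mL=-100/461, mR=-20/101
obs B: pose=(-5,-8,N) → sL=100/257, sR=4/9, mL=-50/257, mR=-2/9
sensor matrix S = [[200/461, 40/101], [100/257, 4/9]]; det S = 4169600/107695593
solve [mL_A; mL_B] = S·[w00; w01] and [mR_A; mR_B] = S·[w10; w11]:
  w00 = -1/2, w01 = 0, w10 = 0, w11 = -1/2

-1/2 0 0 -1/2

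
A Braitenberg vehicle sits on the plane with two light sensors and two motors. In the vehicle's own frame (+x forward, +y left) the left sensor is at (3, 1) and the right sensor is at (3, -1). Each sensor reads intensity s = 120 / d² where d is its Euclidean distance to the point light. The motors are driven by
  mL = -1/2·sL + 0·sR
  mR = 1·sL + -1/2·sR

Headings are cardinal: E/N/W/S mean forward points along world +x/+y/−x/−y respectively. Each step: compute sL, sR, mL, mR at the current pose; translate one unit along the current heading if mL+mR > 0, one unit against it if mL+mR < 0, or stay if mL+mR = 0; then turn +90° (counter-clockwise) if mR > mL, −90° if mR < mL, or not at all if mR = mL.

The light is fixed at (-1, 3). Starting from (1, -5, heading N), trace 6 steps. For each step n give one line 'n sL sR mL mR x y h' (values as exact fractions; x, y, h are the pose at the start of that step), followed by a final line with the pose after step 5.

0 60/13 60/17 -30/13 630/221 1 -5 N
1 24/13 120/37 -12/13 108/481 1 -4 W
2 30/29 15/13 -15/29 345/754 2 -4 S
3 120/61 24/17 -60/61 1308/1037 2 -3 E
4 20/3 60/17 -10/3 250/51 3 -3 N
5 120/37 120/17 -60/37 -180/629 3 -2 W
final 4 -2 S

n=0: pose=(1,-5,N); sL=60/13, sR=60/17; mL=-30/13, mR=630/221; mL+mR=120/221 → advance +1; mR−mL=1140/221 → turn +1·90°
n=1: pose=(1,-4,W); sL=24/13, sR=120/37; mL=-12/13, mR=108/481; mL+mR=-336/481 → advance -1; mR−mL=552/481 → turn +1·90°
n=2: pose=(2,-4,S); sL=30/29, sR=15/13; mL=-15/29, mR=345/754; mL+mR=-45/754 → advance -1; mR−mL=735/754 → turn +1·90°
n=3: pose=(2,-3,E); sL=120/61, sR=24/17; mL=-60/61, mR=1308/1037; mL+mR=288/1037 → advance +1; mR−mL=2328/1037 → turn +1·90°
n=4: pose=(3,-3,N); sL=20/3, sR=60/17; mL=-10/3, mR=250/51; mL+mR=80/51 → advance +1; mR−mL=140/17 → turn +1·90°
n=5: pose=(3,-2,W); sL=120/37, sR=120/17; mL=-60/37, mR=-180/629; mL+mR=-1200/629 → advance -1; mR−mL=840/629 → turn +1·90°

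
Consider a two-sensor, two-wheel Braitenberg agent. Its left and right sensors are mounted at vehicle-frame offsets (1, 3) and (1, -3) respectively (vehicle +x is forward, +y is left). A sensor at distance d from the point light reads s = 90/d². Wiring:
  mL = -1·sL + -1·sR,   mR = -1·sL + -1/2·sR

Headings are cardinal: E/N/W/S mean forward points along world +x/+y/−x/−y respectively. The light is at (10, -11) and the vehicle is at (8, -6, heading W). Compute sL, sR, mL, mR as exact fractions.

left sensor world pos  = (7, -9); dL² = 13
right sensor world pos = (7, -3); dR² = 73
sL = 90/13 = 90/13
sR = 90/73 = 90/73
mL = -1·sL + -1·sR = -7740/949
mR = -1·sL + -1/2·sR = -7155/949

90/13 90/73 -7740/949 -7155/949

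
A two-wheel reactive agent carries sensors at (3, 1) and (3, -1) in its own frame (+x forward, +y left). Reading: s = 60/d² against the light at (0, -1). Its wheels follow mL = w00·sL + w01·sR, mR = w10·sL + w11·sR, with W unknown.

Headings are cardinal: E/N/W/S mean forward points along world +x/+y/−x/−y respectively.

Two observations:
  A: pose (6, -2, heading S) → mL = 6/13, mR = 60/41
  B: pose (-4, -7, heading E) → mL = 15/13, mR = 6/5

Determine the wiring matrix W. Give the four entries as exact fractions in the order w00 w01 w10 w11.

1/2 0 0 1

obs A: pose=(6,-2,S) → sL=12/13, sR=60/41, mL=6/13, mR=60/41
obs B: pose=(-4,-7,E) → sL=30/13, sR=6/5, mL=15/13, mR=6/5
sensor matrix S = [[12/13, 60/41], [30/13, 6/5]]; det S = -6048/2665
solve [mL_A; mL_B] = S·[w00; w01] and [mR_A; mR_B] = S·[w10; w11]:
  w00 = 1/2, w01 = 0, w10 = 0, w11 = 1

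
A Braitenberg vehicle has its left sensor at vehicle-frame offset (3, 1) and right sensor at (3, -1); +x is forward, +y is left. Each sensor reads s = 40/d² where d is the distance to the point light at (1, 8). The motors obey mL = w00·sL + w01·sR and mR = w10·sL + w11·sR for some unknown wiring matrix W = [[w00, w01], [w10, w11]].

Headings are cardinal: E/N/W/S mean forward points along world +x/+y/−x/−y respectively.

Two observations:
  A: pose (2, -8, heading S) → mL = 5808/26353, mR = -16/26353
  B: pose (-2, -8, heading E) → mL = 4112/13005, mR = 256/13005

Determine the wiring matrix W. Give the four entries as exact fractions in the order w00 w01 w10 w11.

1 1 1/2 -1/2

obs A: pose=(2,-8,S) → sL=8/73, sR=40/361, mL=5808/26353, mR=-16/26353
obs B: pose=(-2,-8,E) → sL=8/45, sR=40/289, mL=4112/13005, mR=256/13005
sensor matrix S = [[8/73, 40/361], [8/45, 40/289]]; det S = -310528/68544153
solve [mL_A; mL_B] = S·[w00; w01] and [mR_A; mR_B] = S·[w10; w11]:
  w00 = 1, w01 = 1, w10 = 1/2, w11 = -1/2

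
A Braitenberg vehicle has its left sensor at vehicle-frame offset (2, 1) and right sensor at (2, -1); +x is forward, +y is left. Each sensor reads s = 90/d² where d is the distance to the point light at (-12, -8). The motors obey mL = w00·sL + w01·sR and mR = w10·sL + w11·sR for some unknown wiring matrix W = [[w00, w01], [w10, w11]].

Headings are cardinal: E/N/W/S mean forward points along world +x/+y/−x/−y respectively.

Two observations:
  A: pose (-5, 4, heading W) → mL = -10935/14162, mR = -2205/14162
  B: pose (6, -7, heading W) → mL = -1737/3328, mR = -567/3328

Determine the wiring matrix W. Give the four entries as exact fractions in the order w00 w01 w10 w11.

-1/2 -1 1/2 -1

obs A: pose=(-5,4,W) → sL=45/73, sR=45/97, mL=-10935/14162, mR=-2205/14162
obs B: pose=(6,-7,W) → sL=45/128, sR=9/26, mL=-1737/3328, mR=-567/3328
sensor matrix S = [[45/73, 45/97], [45/128, 9/26]]; det S = 592515/11782784
solve [mL_A; mL_B] = S·[w00; w01] and [mR_A; mR_B] = S·[w10; w11]:
  w00 = -1/2, w01 = -1, w10 = 1/2, w11 = -1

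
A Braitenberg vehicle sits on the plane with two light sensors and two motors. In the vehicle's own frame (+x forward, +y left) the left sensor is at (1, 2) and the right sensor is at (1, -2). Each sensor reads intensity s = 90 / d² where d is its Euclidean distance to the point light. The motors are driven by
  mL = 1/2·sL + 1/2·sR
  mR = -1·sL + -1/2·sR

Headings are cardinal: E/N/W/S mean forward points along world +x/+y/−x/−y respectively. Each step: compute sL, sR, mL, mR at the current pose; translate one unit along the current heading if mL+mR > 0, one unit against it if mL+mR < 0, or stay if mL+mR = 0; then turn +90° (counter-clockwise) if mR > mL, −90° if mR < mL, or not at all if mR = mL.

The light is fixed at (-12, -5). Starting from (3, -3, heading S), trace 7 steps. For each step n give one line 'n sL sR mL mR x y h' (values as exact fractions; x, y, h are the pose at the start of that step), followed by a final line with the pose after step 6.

0 9/29 9/17 207/493 -567/986 3 -3 S
1 90/197 90/221 18810/43537 -28755/43537 3 -2 W
2 45/106 9/34 621/1802 -2007/3604 4 -2 N
3 18/61 90/289 5346/17629 -7947/17629 4 -3 E
4 9/29 9/17 207/493 -567/986 3 -3 S
5 90/197 90/221 18810/43537 -28755/43537 3 -2 W
6 45/106 9/34 621/1802 -2007/3604 4 -2 N
final 4 -3 E

n=0: pose=(3,-3,S); sL=9/29, sR=9/17; mL=207/493, mR=-567/986; mL+mR=-9/58 → advance -1; mR−mL=-981/986 → turn -1·90°
n=1: pose=(3,-2,W); sL=90/197, sR=90/221; mL=18810/43537, mR=-28755/43537; mL+mR=-45/197 → advance -1; mR−mL=-47565/43537 → turn -1·90°
n=2: pose=(4,-2,N); sL=45/106, sR=9/34; mL=621/1802, mR=-2007/3604; mL+mR=-45/212 → advance -1; mR−mL=-3249/3604 → turn -1·90°
n=3: pose=(4,-3,E); sL=18/61, sR=90/289; mL=5346/17629, mR=-7947/17629; mL+mR=-9/61 → advance -1; mR−mL=-13293/17629 → turn -1·90°
n=4: pose=(3,-3,S); sL=9/29, sR=9/17; mL=207/493, mR=-567/986; mL+mR=-9/58 → advance -1; mR−mL=-981/986 → turn -1·90°
n=5: pose=(3,-2,W); sL=90/197, sR=90/221; mL=18810/43537, mR=-28755/43537; mL+mR=-45/197 → advance -1; mR−mL=-47565/43537 → turn -1·90°
n=6: pose=(4,-2,N); sL=45/106, sR=9/34; mL=621/1802, mR=-2007/3604; mL+mR=-45/212 → advance -1; mR−mL=-3249/3604 → turn -1·90°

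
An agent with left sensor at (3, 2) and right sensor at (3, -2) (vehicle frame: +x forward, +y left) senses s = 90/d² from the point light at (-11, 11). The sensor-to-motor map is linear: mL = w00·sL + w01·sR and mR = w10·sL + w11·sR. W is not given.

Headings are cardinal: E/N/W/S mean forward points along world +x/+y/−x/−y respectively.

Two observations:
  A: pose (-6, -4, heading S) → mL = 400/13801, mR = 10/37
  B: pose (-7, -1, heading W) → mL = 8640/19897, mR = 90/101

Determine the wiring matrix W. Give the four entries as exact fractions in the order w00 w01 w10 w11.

obs A: pose=(-6,-4,S) → sL=90/373, sR=10/37, mL=400/13801, mR=10/37
obs B: pose=(-7,-1,W) → sL=90/197, sR=90/101, mL=8640/19897, mR=90/101
sensor matrix S = [[90/373, 10/37], [90/197, 90/101]]; det S = 25135200/274598497
solve [mL_A; mL_B] = S·[w00; w01] and [mR_A; mR_B] = S·[w10; w11]:
  w00 = -1, w01 = 1, w10 = 0, w11 = 1

-1 1 0 1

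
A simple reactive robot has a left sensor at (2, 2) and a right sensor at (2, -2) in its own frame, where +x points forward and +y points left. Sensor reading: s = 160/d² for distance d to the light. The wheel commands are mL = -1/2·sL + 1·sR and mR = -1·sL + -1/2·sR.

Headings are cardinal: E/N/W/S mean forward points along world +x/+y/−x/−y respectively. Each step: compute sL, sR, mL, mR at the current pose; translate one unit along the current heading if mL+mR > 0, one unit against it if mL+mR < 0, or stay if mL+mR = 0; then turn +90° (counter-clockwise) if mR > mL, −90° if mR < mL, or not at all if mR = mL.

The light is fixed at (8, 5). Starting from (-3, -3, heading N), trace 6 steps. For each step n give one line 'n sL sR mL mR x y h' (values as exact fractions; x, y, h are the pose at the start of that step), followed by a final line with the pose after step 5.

n=0: pose=(-3,-3,N); sL=32/41, sR=160/117; mL=4688/4797, mR=-7024/4797; mL+mR=-2336/4797 → advance -1; mR−mL=-3904/1599 → turn -1·90°
n=1: pose=(-3,-4,E); sL=16/13, sR=80/101; mL=232/1313, mR=-2136/1313; mL+mR=-1904/1313 → advance -1; mR−mL=-2368/1313 → turn -1·90°
n=2: pose=(-4,-4,S); sL=160/221, sR=160/317; mL=10000/70057, mR=-68400/70057; mL+mR=-58400/70057 → advance -1; mR−mL=-78400/70057 → turn -1·90°
n=3: pose=(-4,-3,W); sL=20/37, sR=20/29; mL=450/1073, mR=-950/1073; mL+mR=-500/1073 → advance -1; mR−mL=-1400/1073 → turn -1·90°
n=4: pose=(-3,-3,N); sL=32/41, sR=160/117; mL=4688/4797, mR=-7024/4797; mL+mR=-2336/4797 → advance -1; mR−mL=-3904/1599 → turn -1·90°
n=5: pose=(-3,-4,E); sL=16/13, sR=80/101; mL=232/1313, mR=-2136/1313; mL+mR=-1904/1313 → advance -1; mR−mL=-2368/1313 → turn -1·90°

0 32/41 160/117 4688/4797 -7024/4797 -3 -3 N
1 16/13 80/101 232/1313 -2136/1313 -3 -4 E
2 160/221 160/317 10000/70057 -68400/70057 -4 -4 S
3 20/37 20/29 450/1073 -950/1073 -4 -3 W
4 32/41 160/117 4688/4797 -7024/4797 -3 -3 N
5 16/13 80/101 232/1313 -2136/1313 -3 -4 E
final -4 -4 S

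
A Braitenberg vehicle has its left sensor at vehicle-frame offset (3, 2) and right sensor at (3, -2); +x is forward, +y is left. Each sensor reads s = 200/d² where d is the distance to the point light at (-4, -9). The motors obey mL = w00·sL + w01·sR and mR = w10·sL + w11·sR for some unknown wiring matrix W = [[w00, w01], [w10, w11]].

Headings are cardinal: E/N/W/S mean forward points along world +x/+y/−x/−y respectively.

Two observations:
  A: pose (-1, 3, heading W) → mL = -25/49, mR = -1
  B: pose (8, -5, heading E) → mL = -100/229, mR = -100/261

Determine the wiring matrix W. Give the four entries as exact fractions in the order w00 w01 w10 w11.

obs A: pose=(-1,3,W) → sL=2, sR=50/49, mL=-25/49, mR=-1
obs B: pose=(8,-5,E) → sL=200/261, sR=200/229, mL=-100/229, mR=-100/261
sensor matrix S = [[2, 50/49], [200/261, 200/229]]; det S = 2825600/2928681
solve [mL_A; mL_B] = S·[w00; w01] and [mR_A; mR_B] = S·[w10; w11]:
  w00 = 0, w01 = -1/2, w10 = -1/2, w11 = 0

0 -1/2 -1/2 0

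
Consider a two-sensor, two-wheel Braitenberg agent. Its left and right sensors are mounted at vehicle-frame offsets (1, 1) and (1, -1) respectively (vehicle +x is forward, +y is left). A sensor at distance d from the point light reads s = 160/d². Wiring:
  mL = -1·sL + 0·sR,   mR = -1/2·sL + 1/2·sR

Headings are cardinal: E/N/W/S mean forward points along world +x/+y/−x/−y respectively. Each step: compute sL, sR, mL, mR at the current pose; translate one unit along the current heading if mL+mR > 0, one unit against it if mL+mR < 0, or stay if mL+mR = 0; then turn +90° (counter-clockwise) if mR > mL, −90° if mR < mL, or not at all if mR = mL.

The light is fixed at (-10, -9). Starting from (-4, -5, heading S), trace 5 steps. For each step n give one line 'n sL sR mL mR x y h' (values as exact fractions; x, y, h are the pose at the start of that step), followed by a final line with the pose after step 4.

0 80/29 80/17 -80/29 480/493 -4 -5 S
1 32/17 32/13 -32/17 64/221 -4 -4 E
2 40/13 20/9 -40/13 -50/117 -5 -4 N
3 32/5 160/41 -32/5 -256/205 -5 -5 W
4 80/29 80/17 -80/29 480/493 -4 -5 S
final -4 -4 E

n=0: pose=(-4,-5,S); sL=80/29, sR=80/17; mL=-80/29, mR=480/493; mL+mR=-880/493 → advance -1; mR−mL=1840/493 → turn +1·90°
n=1: pose=(-4,-4,E); sL=32/17, sR=32/13; mL=-32/17, mR=64/221; mL+mR=-352/221 → advance -1; mR−mL=480/221 → turn +1·90°
n=2: pose=(-5,-4,N); sL=40/13, sR=20/9; mL=-40/13, mR=-50/117; mL+mR=-410/117 → advance -1; mR−mL=310/117 → turn +1·90°
n=3: pose=(-5,-5,W); sL=32/5, sR=160/41; mL=-32/5, mR=-256/205; mL+mR=-1568/205 → advance -1; mR−mL=1056/205 → turn +1·90°
n=4: pose=(-4,-5,S); sL=80/29, sR=80/17; mL=-80/29, mR=480/493; mL+mR=-880/493 → advance -1; mR−mL=1840/493 → turn +1·90°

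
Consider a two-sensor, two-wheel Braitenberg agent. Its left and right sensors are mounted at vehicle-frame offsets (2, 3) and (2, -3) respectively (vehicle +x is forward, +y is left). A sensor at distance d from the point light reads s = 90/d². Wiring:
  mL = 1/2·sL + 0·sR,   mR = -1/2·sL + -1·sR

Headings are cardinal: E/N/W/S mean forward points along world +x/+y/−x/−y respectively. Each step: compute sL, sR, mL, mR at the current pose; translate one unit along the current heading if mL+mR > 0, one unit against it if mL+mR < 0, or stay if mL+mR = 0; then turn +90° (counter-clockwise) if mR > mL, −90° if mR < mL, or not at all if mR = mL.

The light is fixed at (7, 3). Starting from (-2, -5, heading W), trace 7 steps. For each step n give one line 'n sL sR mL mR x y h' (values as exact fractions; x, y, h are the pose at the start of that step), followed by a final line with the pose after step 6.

0 45/121 45/73 45/242 -14175/17666 -2 -5 W
1 90/157 90/61 45/157 -16875/9577 -1 -5 N
2 5/4 1/2 5/8 -9/8 -1 -6 E
3 90/157 18/53 45/157 -5211/8321 -2 -6 S
4 45/121 45/73 45/242 -14175/17666 -2 -5 W
5 90/157 90/61 45/157 -16875/9577 -1 -5 N
6 5/4 1/2 5/8 -9/8 -1 -6 E
final -2 -6 S

n=0: pose=(-2,-5,W); sL=45/121, sR=45/73; mL=45/242, mR=-14175/17666; mL+mR=-45/73 → advance -1; mR−mL=-8730/8833 → turn -1·90°
n=1: pose=(-1,-5,N); sL=90/157, sR=90/61; mL=45/157, mR=-16875/9577; mL+mR=-90/61 → advance -1; mR−mL=-19620/9577 → turn -1·90°
n=2: pose=(-1,-6,E); sL=5/4, sR=1/2; mL=5/8, mR=-9/8; mL+mR=-1/2 → advance -1; mR−mL=-7/4 → turn -1·90°
n=3: pose=(-2,-6,S); sL=90/157, sR=18/53; mL=45/157, mR=-5211/8321; mL+mR=-18/53 → advance -1; mR−mL=-7596/8321 → turn -1·90°
n=4: pose=(-2,-5,W); sL=45/121, sR=45/73; mL=45/242, mR=-14175/17666; mL+mR=-45/73 → advance -1; mR−mL=-8730/8833 → turn -1·90°
n=5: pose=(-1,-5,N); sL=90/157, sR=90/61; mL=45/157, mR=-16875/9577; mL+mR=-90/61 → advance -1; mR−mL=-19620/9577 → turn -1·90°
n=6: pose=(-1,-6,E); sL=5/4, sR=1/2; mL=5/8, mR=-9/8; mL+mR=-1/2 → advance -1; mR−mL=-7/4 → turn -1·90°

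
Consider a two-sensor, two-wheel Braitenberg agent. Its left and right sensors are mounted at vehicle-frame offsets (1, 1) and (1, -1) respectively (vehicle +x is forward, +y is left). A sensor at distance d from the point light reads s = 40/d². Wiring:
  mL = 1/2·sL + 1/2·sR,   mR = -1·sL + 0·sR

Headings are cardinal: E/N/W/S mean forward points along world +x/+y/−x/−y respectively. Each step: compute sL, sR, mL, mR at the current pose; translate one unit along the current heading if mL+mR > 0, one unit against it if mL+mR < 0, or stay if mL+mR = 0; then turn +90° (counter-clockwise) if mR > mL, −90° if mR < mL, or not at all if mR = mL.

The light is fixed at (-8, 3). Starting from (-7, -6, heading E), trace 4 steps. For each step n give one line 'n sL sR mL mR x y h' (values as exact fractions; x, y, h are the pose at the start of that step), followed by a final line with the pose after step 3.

n=0: pose=(-7,-6,E); sL=10/17, sR=5/13; mL=215/442, mR=-10/17; mL+mR=-45/442 → advance -1; mR−mL=-475/442 → turn -1·90°
n=1: pose=(-8,-6,S); sL=40/101, sR=40/101; mL=40/101, mR=-40/101; mL+mR=0 → advance +0; mR−mL=-80/101 → turn -1·90°
n=2: pose=(-8,-6,W); sL=40/101, sR=8/13; mL=664/1313, mR=-40/101; mL+mR=144/1313 → advance +1; mR−mL=-1184/1313 → turn -1·90°
n=3: pose=(-9,-6,N); sL=10/17, sR=5/8; mL=165/272, mR=-10/17; mL+mR=5/272 → advance +1; mR−mL=-325/272 → turn -1·90°

0 10/17 5/13 215/442 -10/17 -7 -6 E
1 40/101 40/101 40/101 -40/101 -8 -6 S
2 40/101 8/13 664/1313 -40/101 -8 -6 W
3 10/17 5/8 165/272 -10/17 -9 -6 N
final -9 -5 E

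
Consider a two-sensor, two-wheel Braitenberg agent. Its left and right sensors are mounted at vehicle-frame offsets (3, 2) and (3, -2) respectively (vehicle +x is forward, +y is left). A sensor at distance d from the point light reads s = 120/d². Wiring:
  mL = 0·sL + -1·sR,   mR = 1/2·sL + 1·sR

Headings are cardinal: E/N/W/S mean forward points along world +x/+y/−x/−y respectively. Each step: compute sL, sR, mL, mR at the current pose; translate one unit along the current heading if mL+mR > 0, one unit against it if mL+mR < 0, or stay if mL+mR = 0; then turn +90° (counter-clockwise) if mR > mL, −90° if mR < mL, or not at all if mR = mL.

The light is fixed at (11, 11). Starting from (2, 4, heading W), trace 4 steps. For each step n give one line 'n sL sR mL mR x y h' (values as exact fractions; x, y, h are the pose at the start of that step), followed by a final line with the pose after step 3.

0 8/15 120/169 -120/169 2476/2535 2 4 W
1 30/41 30/61 -30/61 2145/2501 1 4 S
2 24/17 120/149 -120/149 3828/2533 1 3 E
3 60/73 60/37 -60/37 5490/2701 2 3 N
final 2 4 W

n=0: pose=(2,4,W); sL=8/15, sR=120/169; mL=-120/169, mR=2476/2535; mL+mR=4/15 → advance +1; mR−mL=4276/2535 → turn +1·90°
n=1: pose=(1,4,S); sL=30/41, sR=30/61; mL=-30/61, mR=2145/2501; mL+mR=15/41 → advance +1; mR−mL=3375/2501 → turn +1·90°
n=2: pose=(1,3,E); sL=24/17, sR=120/149; mL=-120/149, mR=3828/2533; mL+mR=12/17 → advance +1; mR−mL=5868/2533 → turn +1·90°
n=3: pose=(2,3,N); sL=60/73, sR=60/37; mL=-60/37, mR=5490/2701; mL+mR=30/73 → advance +1; mR−mL=9870/2701 → turn +1·90°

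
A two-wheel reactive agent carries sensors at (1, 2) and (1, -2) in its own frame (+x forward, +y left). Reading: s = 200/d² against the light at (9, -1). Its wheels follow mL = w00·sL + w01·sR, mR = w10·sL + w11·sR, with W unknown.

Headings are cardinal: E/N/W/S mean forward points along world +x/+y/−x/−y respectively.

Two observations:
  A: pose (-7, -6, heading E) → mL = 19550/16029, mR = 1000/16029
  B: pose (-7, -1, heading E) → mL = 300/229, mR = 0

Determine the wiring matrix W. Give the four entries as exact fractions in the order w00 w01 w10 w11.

obs A: pose=(-7,-6,E) → sL=100/117, sR=100/137, mL=19550/16029, mR=1000/16029
obs B: pose=(-7,-1,E) → sL=200/229, sR=200/229, mL=300/229, mR=0
sensor matrix S = [[100/117, 100/137], [200/229, 200/229]]; det S = 400000/3670641
solve [mL_A; mL_B] = S·[w00; w01] and [mR_A; mR_B] = S·[w10; w11]:
  w00 = 1, w01 = 1/2, w10 = 1/2, w11 = -1/2

1 1/2 1/2 -1/2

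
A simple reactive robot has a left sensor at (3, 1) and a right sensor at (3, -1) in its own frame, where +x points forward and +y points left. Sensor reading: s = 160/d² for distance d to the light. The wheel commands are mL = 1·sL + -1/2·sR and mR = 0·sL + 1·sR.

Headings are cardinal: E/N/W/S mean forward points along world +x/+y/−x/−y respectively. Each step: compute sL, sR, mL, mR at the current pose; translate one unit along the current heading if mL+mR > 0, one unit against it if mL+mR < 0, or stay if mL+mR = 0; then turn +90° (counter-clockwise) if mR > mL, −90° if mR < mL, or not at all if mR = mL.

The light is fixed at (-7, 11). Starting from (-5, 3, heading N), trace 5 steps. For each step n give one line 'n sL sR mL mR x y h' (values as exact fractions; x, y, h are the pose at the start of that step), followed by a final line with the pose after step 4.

0 80/13 80/17 840/221 80/17 -5 3 N
1 32/13 160/37 144/481 160/37 -5 4 W
2 20/13 8/5 48/65 8/5 -6 4 S
3 32/13 160/97 2064/1261 160/97 -6 3 E
4 80/13 80/17 840/221 80/17 -5 3 N
final -5 4 W

n=0: pose=(-5,3,N); sL=80/13, sR=80/17; mL=840/221, mR=80/17; mL+mR=1880/221 → advance +1; mR−mL=200/221 → turn +1·90°
n=1: pose=(-5,4,W); sL=32/13, sR=160/37; mL=144/481, mR=160/37; mL+mR=2224/481 → advance +1; mR−mL=1936/481 → turn +1·90°
n=2: pose=(-6,4,S); sL=20/13, sR=8/5; mL=48/65, mR=8/5; mL+mR=152/65 → advance +1; mR−mL=56/65 → turn +1·90°
n=3: pose=(-6,3,E); sL=32/13, sR=160/97; mL=2064/1261, mR=160/97; mL+mR=4144/1261 → advance +1; mR−mL=16/1261 → turn +1·90°
n=4: pose=(-5,3,N); sL=80/13, sR=80/17; mL=840/221, mR=80/17; mL+mR=1880/221 → advance +1; mR−mL=200/221 → turn +1·90°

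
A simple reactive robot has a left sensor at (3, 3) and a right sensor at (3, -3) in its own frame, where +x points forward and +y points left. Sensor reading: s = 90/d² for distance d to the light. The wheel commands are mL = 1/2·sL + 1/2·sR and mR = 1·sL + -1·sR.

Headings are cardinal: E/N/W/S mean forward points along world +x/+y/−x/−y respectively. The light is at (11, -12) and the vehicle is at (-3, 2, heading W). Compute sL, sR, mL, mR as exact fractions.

left sensor world pos  = (-6, -1); dL² = 410
right sensor world pos = (-6, 5); dR² = 578
sL = 90/410 = 9/41
sR = 90/578 = 45/289
mL = 1/2·sL + 1/2·sR = 2223/11849
mR = 1·sL + -1·sR = 756/11849

9/41 45/289 2223/11849 756/11849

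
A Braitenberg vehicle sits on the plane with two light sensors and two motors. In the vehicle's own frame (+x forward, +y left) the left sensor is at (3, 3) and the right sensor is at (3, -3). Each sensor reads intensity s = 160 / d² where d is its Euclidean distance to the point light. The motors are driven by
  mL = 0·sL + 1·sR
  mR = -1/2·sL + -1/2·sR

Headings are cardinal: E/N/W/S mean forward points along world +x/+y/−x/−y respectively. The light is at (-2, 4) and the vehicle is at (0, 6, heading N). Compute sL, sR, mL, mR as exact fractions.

left sensor world pos  = (-3, 9); dL² = 26
right sensor world pos = (3, 9); dR² = 50
sL = 160/26 = 80/13
sR = 160/50 = 16/5
mL = 0·sL + 1·sR = 16/5
mR = -1/2·sL + -1/2·sR = -304/65

80/13 16/5 16/5 -304/65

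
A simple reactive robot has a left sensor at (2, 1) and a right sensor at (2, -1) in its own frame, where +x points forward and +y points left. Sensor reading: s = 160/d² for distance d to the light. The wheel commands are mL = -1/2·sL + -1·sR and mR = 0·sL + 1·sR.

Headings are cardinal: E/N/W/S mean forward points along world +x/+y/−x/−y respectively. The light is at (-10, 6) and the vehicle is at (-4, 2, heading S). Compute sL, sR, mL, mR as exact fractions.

32/17 160/61 -3696/1037 160/61

left sensor world pos  = (-3, 0); dL² = 85
right sensor world pos = (-5, 0); dR² = 61
sL = 160/85 = 32/17
sR = 160/61 = 160/61
mL = -1/2·sL + -1·sR = -3696/1037
mR = 0·sL + 1·sR = 160/61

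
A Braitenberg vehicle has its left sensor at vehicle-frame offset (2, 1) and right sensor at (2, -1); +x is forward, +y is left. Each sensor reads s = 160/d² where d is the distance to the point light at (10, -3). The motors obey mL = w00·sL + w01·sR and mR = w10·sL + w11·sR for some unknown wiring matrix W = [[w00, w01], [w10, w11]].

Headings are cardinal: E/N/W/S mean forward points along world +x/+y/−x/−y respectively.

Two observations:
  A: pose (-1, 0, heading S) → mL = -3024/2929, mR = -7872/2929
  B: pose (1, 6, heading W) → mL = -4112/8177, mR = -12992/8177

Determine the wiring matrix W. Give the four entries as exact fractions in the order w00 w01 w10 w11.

obs A: pose=(-1,0,S) → sL=160/101, sR=32/29, mL=-3024/2929, mR=-7872/2929
obs B: pose=(1,6,W) → sL=32/37, sR=160/221, mL=-4112/8177, mR=-12992/8177
sensor matrix S = [[160/101, 32/29], [32/37, 160/221]]; det S = 4612096/23950433
solve [mL_A; mL_B] = S·[w00; w01] and [mR_A; mR_B] = S·[w10; w11]:
  w00 = -1, w01 = 1/2, w10 = -1, w11 = -1

-1 1/2 -1 -1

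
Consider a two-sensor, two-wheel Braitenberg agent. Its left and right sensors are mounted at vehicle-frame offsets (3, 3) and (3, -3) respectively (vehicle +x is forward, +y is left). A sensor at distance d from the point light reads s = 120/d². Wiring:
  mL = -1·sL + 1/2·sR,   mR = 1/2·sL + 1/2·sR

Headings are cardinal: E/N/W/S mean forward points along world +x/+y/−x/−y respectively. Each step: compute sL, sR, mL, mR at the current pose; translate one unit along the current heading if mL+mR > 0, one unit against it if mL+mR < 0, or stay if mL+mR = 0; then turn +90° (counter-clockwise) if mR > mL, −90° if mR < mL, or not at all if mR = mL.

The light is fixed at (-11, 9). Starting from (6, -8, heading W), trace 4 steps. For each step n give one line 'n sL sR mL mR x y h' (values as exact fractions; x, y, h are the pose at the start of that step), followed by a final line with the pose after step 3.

0 30/149 15/49 -705/14602 3705/14602 6 -8 W
1 120/761 120/569 -22620/433009 79800/433009 5 -8 S
2 60/293 60/401 -15270/117493 20820/117493 5 -9 E
3 120/421 24/125 -9948/52625 12552/52625 6 -9 N
final 6 -8 W

n=0: pose=(6,-8,W); sL=30/149, sR=15/49; mL=-705/14602, mR=3705/14602; mL+mR=1500/7301 → advance +1; mR−mL=45/149 → turn +1·90°
n=1: pose=(5,-8,S); sL=120/761, sR=120/569; mL=-22620/433009, mR=79800/433009; mL+mR=57180/433009 → advance +1; mR−mL=180/761 → turn +1·90°
n=2: pose=(5,-9,E); sL=60/293, sR=60/401; mL=-15270/117493, mR=20820/117493; mL+mR=5550/117493 → advance +1; mR−mL=90/293 → turn +1·90°
n=3: pose=(6,-9,N); sL=120/421, sR=24/125; mL=-9948/52625, mR=12552/52625; mL+mR=2604/52625 → advance +1; mR−mL=180/421 → turn +1·90°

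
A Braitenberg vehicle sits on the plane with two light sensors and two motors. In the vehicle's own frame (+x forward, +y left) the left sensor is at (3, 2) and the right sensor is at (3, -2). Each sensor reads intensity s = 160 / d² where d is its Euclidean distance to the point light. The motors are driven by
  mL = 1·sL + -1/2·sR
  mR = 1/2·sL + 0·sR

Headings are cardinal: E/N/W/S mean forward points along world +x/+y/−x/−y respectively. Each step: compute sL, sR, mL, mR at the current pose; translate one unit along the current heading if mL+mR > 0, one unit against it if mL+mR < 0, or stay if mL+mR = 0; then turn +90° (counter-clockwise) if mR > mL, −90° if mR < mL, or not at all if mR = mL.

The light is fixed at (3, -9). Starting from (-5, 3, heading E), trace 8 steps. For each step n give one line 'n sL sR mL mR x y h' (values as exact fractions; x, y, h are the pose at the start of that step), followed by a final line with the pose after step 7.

0 160/221 32/25 464/5525 80/221 -5 3 E
1 80/153 16/25 776/3825 40/153 -4 3 N
2 160/221 32/65 528/1105 80/221 -4 4 W
3 40/89 40/73 1140/6497 20/89 -5 4 N
4 32/53 160/377 7824/19981 16/53 -5 5 W
5 16/41 80/169 1064/6929 8/41 -6 5 N
6 160/313 160/433 44240/135529 80/313 -6 6 W
7 40/117 40/97 1540/11349 20/117 -7 6 N
final -7 7 W

n=0: pose=(-5,3,E); sL=160/221, sR=32/25; mL=464/5525, mR=80/221; mL+mR=2464/5525 → advance +1; mR−mL=1536/5525 → turn +1·90°
n=1: pose=(-4,3,N); sL=80/153, sR=16/25; mL=776/3825, mR=40/153; mL+mR=592/1275 → advance +1; mR−mL=224/3825 → turn +1·90°
n=2: pose=(-4,4,W); sL=160/221, sR=32/65; mL=528/1105, mR=80/221; mL+mR=928/1105 → advance +1; mR−mL=-128/1105 → turn -1·90°
n=3: pose=(-5,4,N); sL=40/89, sR=40/73; mL=1140/6497, mR=20/89; mL+mR=2600/6497 → advance +1; mR−mL=320/6497 → turn +1·90°
n=4: pose=(-5,5,W); sL=32/53, sR=160/377; mL=7824/19981, mR=16/53; mL+mR=13856/19981 → advance +1; mR−mL=-1792/19981 → turn -1·90°
n=5: pose=(-6,5,N); sL=16/41, sR=80/169; mL=1064/6929, mR=8/41; mL+mR=2416/6929 → advance +1; mR−mL=288/6929 → turn +1·90°
n=6: pose=(-6,6,W); sL=160/313, sR=160/433; mL=44240/135529, mR=80/313; mL+mR=78880/135529 → advance +1; mR−mL=-9600/135529 → turn -1·90°
n=7: pose=(-7,6,N); sL=40/117, sR=40/97; mL=1540/11349, mR=20/117; mL+mR=1160/3783 → advance +1; mR−mL=400/11349 → turn +1·90°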